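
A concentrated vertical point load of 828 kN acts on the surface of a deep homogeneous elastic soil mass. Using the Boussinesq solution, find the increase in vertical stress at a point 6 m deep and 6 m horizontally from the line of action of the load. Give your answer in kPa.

Boussinesq vertical stress below a point load on an elastic half-space:
Δσ_z = 3P/(2πz²) · [1 + (r/z)²]^(−5/2)
r/z = 6/6 = 1; [1+(r/z)²]^(−5/2) = 0.17678.
Δσ_z = 3×828/(2π×6²) × 0.17678 = 10.982 × 0.17678 = 1.941 kPa

Δσ_z ≈ 1.94 kPa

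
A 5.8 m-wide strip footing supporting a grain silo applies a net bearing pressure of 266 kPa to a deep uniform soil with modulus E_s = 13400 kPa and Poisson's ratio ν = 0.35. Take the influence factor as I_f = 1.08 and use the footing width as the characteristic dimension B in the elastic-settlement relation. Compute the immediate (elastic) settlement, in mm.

S_e ≈ 109 mm

Immediate (elastic) settlement: S_e = q·B·(1−ν²)/E_s · I_f.
S_e = 266 × 5.8 × (1 − 0.35²) / 13400 × 1.08
    = 266 × 5.8 × 0.8775 / 13400 × 1.08
    = 0.1091 m = 109.1 mm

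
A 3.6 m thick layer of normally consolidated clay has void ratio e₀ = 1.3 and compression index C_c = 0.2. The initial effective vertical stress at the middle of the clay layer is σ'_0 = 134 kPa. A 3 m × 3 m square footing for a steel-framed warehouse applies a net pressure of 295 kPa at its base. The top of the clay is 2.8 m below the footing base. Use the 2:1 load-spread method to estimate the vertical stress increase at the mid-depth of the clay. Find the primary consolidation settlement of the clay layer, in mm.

Mid-depth of clay below the footing base: z = 2.8 + 3.6/2 = 4.6 m.
Stress increase at mid-clay by the 2:1 spreading method:
Δσ = qBL/((B+z)(L+z)) = 295×3×3/((3+4.6)(3+4.6)) = 45.966 kPa
Final effective stress: σ'_f = σ'_0 + Δσ = 134 + 45.966 = 179.97 kPa.
Normally consolidated clay, so the full stress increment lies on the virgin compression line:
S_c = C_c·H/(1+e₀)·log₁₀(σ'_f/σ'_0) = 0.2×3.6/(1+1.3)×log₁₀(179.97/134)
    = 0.31304 × 0.1281 = 0.0401 m

S_c ≈ 40.1 mm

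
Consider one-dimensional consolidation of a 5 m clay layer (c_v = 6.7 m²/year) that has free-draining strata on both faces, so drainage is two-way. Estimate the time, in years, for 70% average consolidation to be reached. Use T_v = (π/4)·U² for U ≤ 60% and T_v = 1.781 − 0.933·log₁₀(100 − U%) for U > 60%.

t ≈ 0.376 years

Drainage path length: H_d = H/2 = 2.5 m (double drainage).
U > 60%: T_v = 1.781 − 0.933·log₁₀(100 − 70) = 0.40285.
t = T_v·H_d²/c_v = 0.40285×2.5²/6.7 = 0.3758 years.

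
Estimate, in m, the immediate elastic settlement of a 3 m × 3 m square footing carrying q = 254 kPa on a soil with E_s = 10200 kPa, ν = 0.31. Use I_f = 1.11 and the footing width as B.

Immediate (elastic) settlement: S_e = q·B·(1−ν²)/E_s · I_f.
S_e = 254 × 3 × (1 − 0.31²) / 10200 × 1.11
    = 254 × 3 × 0.9039 / 10200 × 1.11
    = 0.07495 m

S_e ≈ 0.075 m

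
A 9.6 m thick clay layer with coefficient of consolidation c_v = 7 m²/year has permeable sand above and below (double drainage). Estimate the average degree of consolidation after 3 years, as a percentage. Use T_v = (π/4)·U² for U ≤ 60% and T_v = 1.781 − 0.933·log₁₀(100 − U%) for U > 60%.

U ≈ 91.4 %

Drainage path length: H_d = H/2 = 4.8 m (double drainage).
T_v = c_v·t/H_d² = 7×3/4.8² = 0.91146.
T_v = 0.91146 corresponds to the U > 60% branch:
U = 1 − 10^((1.781 − T_v)/0.933)/100 = 0.9145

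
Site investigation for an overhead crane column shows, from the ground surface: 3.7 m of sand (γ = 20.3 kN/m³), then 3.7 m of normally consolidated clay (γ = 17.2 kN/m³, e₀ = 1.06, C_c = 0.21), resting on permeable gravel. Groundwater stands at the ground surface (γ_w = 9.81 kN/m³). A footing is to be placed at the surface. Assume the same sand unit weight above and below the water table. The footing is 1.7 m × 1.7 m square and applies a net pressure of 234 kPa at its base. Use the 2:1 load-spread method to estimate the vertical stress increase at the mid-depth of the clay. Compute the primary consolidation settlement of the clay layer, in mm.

Mid-depth of clay below the ground surface: z = 3.7 + 3.7/2 = 5.55 m.
Total vertical stress at mid-clay: σ_v = 20.3×3.7 + 17.2×1.85 = 106.93 kPa.
Pore pressure: u = 9.81×(5.55 − 0) = 54.446 kPa.
Initial effective stress: σ'_0 = σ_v − u = 106.93 − 54.446 = 52.484 kPa.
Stress increase at mid-clay by the 2:1 spreading method:
Δσ = qBL/((B+z)(L+z)) = 234×1.7×1.7/((1.7+5.55)(1.7+5.55)) = 12.866 kPa
Final effective stress: σ'_f = σ'_0 + Δσ = 52.484 + 12.866 = 65.35 kPa.
Normally consolidated clay, so the full stress increment lies on the virgin compression line:
S_c = C_c·H/(1+e₀)·log₁₀(σ'_f/σ'_0) = 0.21×3.7/(1+1.06)×log₁₀(65.35/52.484)
    = 0.37718 × 0.095219 = 0.03591 m

S_c ≈ 35.9 mm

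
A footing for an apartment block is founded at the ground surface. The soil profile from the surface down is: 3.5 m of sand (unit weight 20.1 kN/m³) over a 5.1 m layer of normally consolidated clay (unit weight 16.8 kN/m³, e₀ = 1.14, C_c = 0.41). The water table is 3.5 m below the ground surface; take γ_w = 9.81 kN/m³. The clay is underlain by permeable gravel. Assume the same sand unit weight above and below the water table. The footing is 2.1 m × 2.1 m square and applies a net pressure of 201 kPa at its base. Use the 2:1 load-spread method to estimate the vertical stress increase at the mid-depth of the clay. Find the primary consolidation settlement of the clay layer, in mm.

Mid-depth of clay below the ground surface: z = 3.5 + 5.1/2 = 6.05 m.
Total vertical stress at mid-clay: σ_v = 20.1×3.5 + 16.8×2.55 = 113.19 kPa.
Pore pressure: u = 9.81×(6.05 − 3.5) = 25.015 kPa.
Initial effective stress: σ'_0 = σ_v − u = 113.19 − 25.015 = 88.175 kPa.
Stress increase at mid-clay by the 2:1 spreading method:
Δσ = qBL/((B+z)(L+z)) = 201×2.1×2.1/((2.1+6.05)(2.1+6.05)) = 13.345 kPa
Final effective stress: σ'_f = σ'_0 + Δσ = 88.175 + 13.345 = 101.52 kPa.
Normally consolidated clay, so the full stress increment lies on the virgin compression line:
S_c = C_c·H/(1+e₀)·log₁₀(σ'_f/σ'_0) = 0.41×5.1/(1+1.14)×log₁₀(101.52/88.175)
    = 0.9771 × 0.061206 = 0.0598 m

S_c ≈ 59.8 mm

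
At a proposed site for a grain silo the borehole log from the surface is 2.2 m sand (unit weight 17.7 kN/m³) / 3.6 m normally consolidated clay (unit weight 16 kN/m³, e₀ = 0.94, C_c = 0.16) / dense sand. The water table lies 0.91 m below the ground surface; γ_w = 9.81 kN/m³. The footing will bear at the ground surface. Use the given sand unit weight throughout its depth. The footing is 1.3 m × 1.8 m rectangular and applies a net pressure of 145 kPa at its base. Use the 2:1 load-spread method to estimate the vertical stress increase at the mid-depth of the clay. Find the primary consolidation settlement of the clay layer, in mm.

Mid-depth of clay below the ground surface: z = 2.2 + 3.6/2 = 4 m.
Total vertical stress at mid-clay: σ_v = 17.7×2.2 + 16×1.8 = 67.74 kPa.
Pore pressure: u = 9.81×(4 − 0.91) = 30.313 kPa.
Initial effective stress: σ'_0 = σ_v − u = 67.74 − 30.313 = 37.427 kPa.
Stress increase at mid-clay by the 2:1 spreading method:
Δσ = qBL/((B+z)(L+z)) = 145×1.3×1.8/((1.3+4)(1.8+4)) = 11.038 kPa
Final effective stress: σ'_f = σ'_0 + Δσ = 37.427 + 11.038 = 48.465 kPa.
Normally consolidated clay, so the full stress increment lies on the virgin compression line:
S_c = C_c·H/(1+e₀)·log₁₀(σ'_f/σ'_0) = 0.16×3.6/(1+0.94)×log₁₀(48.465/37.427)
    = 0.29691 × 0.11224 = 0.03333 m

S_c ≈ 33.3 mm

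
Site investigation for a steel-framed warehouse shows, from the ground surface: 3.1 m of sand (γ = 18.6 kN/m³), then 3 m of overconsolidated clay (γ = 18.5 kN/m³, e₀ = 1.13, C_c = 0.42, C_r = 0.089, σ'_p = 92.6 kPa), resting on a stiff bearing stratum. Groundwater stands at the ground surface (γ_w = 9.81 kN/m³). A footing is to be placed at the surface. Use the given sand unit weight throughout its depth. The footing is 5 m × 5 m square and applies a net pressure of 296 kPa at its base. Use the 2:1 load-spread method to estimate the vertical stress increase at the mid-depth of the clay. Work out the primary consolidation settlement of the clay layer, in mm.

Mid-depth of clay below the ground surface: z = 3.1 + 3/2 = 4.6 m.
Total vertical stress at mid-clay: σ_v = 18.6×3.1 + 18.5×1.5 = 85.41 kPa.
Pore pressure: u = 9.81×(4.6 − 0) = 45.126 kPa.
Initial effective stress: σ'_0 = σ_v − u = 85.41 − 45.126 = 40.284 kPa.
Stress increase at mid-clay by the 2:1 spreading method:
Δσ = qBL/((B+z)(L+z)) = 296×5×5/((5+4.6)(5+4.6)) = 80.295 kPa
Final effective stress: σ'_f = 40.284 + 80.295 = 120.58 kPa.
σ'_f = 120.58 > σ'_p = 92.6 kPa, so the stress path crosses the preconsolidation pressure — recompression up to σ'_p, then virgin compression beyond:
S_c = H/(1+e₀)·[C_r·log₁₀(σ'_p/σ'_0) + C_c·log₁₀(σ'_f/σ'_p)]
    = 3/2.13 × [0.089×log₁₀(92.6/40.284) + 0.42×log₁₀(120.58/92.6)]
    = 1.4085 × [0.032172 + 0.048159] = 0.1131 m

S_c ≈ 113 mm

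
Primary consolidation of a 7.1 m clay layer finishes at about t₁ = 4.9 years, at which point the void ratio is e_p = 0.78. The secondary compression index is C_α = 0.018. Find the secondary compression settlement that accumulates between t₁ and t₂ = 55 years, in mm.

S_s ≈ 75.4 mm

Secondary compression: S_s = C_α·H/(1+e_p)·log₁₀(t₂/t₁)
S_s = 0.018×7.1/(1+0.78)×log₁₀(55/4.9)
    = 0.0718 × 1.05 = 0.0754 m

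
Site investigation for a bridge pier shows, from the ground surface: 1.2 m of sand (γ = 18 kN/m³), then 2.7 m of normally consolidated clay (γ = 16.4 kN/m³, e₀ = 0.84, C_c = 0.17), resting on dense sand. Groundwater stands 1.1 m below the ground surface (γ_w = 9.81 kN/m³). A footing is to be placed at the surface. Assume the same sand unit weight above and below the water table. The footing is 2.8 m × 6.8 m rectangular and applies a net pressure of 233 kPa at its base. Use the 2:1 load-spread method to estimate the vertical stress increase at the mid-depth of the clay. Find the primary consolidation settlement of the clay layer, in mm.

Mid-depth of clay below the ground surface: z = 1.2 + 2.7/2 = 2.55 m.
Total vertical stress at mid-clay: σ_v = 18×1.2 + 16.4×1.35 = 43.74 kPa.
Pore pressure: u = 9.81×(2.55 − 1.1) = 14.225 kPa.
Initial effective stress: σ'_0 = σ_v − u = 43.74 − 14.225 = 29.515 kPa.
Stress increase at mid-clay by the 2:1 spreading method:
Δσ = qBL/((B+z)(L+z)) = 233×2.8×6.8/((2.8+2.55)(6.8+2.55)) = 88.686 kPa
Final effective stress: σ'_f = σ'_0 + Δσ = 29.515 + 88.686 = 118.2 kPa.
Normally consolidated clay, so the full stress increment lies on the virgin compression line:
S_c = C_c·H/(1+e₀)·log₁₀(σ'_f/σ'_0) = 0.17×2.7/(1+0.84)×log₁₀(118.2/29.515)
    = 0.24946 × 0.60257 = 0.1503 m

S_c ≈ 150 mm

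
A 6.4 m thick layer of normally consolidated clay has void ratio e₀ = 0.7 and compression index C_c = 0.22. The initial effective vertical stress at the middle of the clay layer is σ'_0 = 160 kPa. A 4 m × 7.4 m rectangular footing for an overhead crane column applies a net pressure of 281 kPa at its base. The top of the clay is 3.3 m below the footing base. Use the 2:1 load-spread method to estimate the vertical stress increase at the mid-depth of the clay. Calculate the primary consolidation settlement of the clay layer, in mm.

S_c ≈ 110 mm

Mid-depth of clay below the footing base: z = 3.3 + 6.4/2 = 6.5 m.
Stress increase at mid-clay by the 2:1 spreading method:
Δσ = qBL/((B+z)(L+z)) = 281×4×7.4/((4+6.5)(7.4+6.5)) = 56.989 kPa
Final effective stress: σ'_f = σ'_0 + Δσ = 160 + 56.989 = 216.99 kPa.
Normally consolidated clay, so the full stress increment lies on the virgin compression line:
S_c = C_c·H/(1+e₀)·log₁₀(σ'_f/σ'_0) = 0.22×6.4/(1+0.7)×log₁₀(216.99/160)
    = 0.82824 × 0.13232 = 0.1096 m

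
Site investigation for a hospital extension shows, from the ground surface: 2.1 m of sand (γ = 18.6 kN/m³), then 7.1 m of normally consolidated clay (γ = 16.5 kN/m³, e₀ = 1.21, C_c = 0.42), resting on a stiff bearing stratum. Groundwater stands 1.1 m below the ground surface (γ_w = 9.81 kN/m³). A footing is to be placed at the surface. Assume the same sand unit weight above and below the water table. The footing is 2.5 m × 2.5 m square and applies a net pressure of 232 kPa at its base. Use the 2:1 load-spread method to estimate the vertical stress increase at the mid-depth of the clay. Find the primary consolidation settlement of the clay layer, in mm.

Mid-depth of clay below the ground surface: z = 2.1 + 7.1/2 = 5.65 m.
Total vertical stress at mid-clay: σ_v = 18.6×2.1 + 16.5×3.55 = 97.635 kPa.
Pore pressure: u = 9.81×(5.65 − 1.1) = 44.636 kPa.
Initial effective stress: σ'_0 = σ_v − u = 97.635 − 44.636 = 52.999 kPa.
Stress increase at mid-clay by the 2:1 spreading method:
Δσ = qBL/((B+z)(L+z)) = 232×2.5×2.5/((2.5+5.65)(2.5+5.65)) = 21.83 kPa
Final effective stress: σ'_f = σ'_0 + Δσ = 52.999 + 21.83 = 74.829 kPa.
Normally consolidated clay, so the full stress increment lies on the virgin compression line:
S_c = C_c·H/(1+e₀)·log₁₀(σ'_f/σ'_0) = 0.42×7.1/(1+1.21)×log₁₀(74.829/52.999)
    = 1.3493 × 0.1498 = 0.2021 m

S_c ≈ 202 mm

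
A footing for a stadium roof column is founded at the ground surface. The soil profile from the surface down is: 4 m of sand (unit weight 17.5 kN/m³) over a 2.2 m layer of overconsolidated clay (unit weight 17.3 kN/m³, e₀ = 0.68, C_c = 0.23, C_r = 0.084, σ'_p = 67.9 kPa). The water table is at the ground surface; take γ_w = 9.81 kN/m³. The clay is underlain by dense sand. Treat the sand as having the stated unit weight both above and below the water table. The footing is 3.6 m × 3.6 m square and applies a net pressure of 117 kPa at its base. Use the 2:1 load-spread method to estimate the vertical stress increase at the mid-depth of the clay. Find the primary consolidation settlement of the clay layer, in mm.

S_c ≈ 19.8 mm

Mid-depth of clay below the ground surface: z = 4 + 2.2/2 = 5.1 m.
Total vertical stress at mid-clay: σ_v = 17.5×4 + 17.3×1.1 = 89.03 kPa.
Pore pressure: u = 9.81×(5.1 − 0) = 50.031 kPa.
Initial effective stress: σ'_0 = σ_v − u = 89.03 − 50.031 = 38.999 kPa.
Stress increase at mid-clay by the 2:1 spreading method:
Δσ = qBL/((B+z)(L+z)) = 117×3.6×3.6/((3.6+5.1)(3.6+5.1)) = 20.033 kPa
Final effective stress: σ'_f = 38.999 + 20.033 = 59.032 kPa.
σ'_f = 59.032 ≤ σ'_p = 67.9 kPa, so the clay remains overconsolidated and only the recompression index applies:
S_c = C_r·H/(1+e₀)·log₁₀(σ'_f/σ'_0) = 0.084×2.2/1.68×log₁₀(59.032/38.999)
    = 0.11 × 0.18003 = 0.0198 m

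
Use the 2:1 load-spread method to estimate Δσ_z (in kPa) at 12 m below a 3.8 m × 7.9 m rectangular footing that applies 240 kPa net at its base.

By the 2:1 method the load spreads at 1 horizontal : 2 vertical, so at depth z the loaded area has grown by z in each plan dimension:
Δσ = qBL/((B+z)(L+z)) = 240×3.8×7.9/((3.8+12)(7.9+12)) = 22.915 kPa

Δσ_z ≈ 22.9 kPa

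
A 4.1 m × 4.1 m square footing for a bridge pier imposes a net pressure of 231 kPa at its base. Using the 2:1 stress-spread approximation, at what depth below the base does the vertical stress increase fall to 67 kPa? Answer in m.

2:1 spreading — at depth z the loaded area has grown by z in each plan dimension:
qB²/(B+z)² = Δσ_z ⇒ z = B(√(q/Δσ_z) − 1) = 4.1×(√(231/67) − 1) = 3.513 m

z ≈ 3.51 m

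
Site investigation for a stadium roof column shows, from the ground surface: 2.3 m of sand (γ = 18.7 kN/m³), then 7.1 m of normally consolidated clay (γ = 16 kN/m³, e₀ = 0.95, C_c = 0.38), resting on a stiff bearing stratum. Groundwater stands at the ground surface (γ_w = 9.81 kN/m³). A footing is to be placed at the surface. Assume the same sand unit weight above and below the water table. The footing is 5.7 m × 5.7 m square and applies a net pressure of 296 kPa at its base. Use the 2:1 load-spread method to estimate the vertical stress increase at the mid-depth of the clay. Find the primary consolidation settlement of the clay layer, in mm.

S_c ≈ 597 mm

Mid-depth of clay below the ground surface: z = 2.3 + 7.1/2 = 5.85 m.
Total vertical stress at mid-clay: σ_v = 18.7×2.3 + 16×3.55 = 99.81 kPa.
Pore pressure: u = 9.81×(5.85 − 0) = 57.389 kPa.
Initial effective stress: σ'_0 = σ_v − u = 99.81 − 57.389 = 42.421 kPa.
Stress increase at mid-clay by the 2:1 spreading method:
Δσ = qBL/((B+z)(L+z)) = 296×5.7×5.7/((5.7+5.85)(5.7+5.85)) = 72.09 kPa
Final effective stress: σ'_f = σ'_0 + Δσ = 42.421 + 72.09 = 114.51 kPa.
Normally consolidated clay, so the full stress increment lies on the virgin compression line:
S_c = C_c·H/(1+e₀)·log₁₀(σ'_f/σ'_0) = 0.38×7.1/(1+0.95)×log₁₀(114.51/42.421)
    = 1.3836 × 0.43126 = 0.5967 m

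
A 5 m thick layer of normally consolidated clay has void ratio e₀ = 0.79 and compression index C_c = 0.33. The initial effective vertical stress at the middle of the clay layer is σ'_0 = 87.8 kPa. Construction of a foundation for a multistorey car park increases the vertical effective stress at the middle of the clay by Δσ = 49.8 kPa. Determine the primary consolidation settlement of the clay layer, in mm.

S_c ≈ 180 mm

Final effective stress: σ'_f = σ'_0 + Δσ = 87.8 + 49.8 = 137.6 kPa.
Normally consolidated clay, so the full stress increment lies on the virgin compression line:
S_c = C_c·H/(1+e₀)·log₁₀(σ'_f/σ'_0) = 0.33×5/(1+0.79)×log₁₀(137.6/87.8)
    = 0.92179 × 0.19512 = 0.1799 m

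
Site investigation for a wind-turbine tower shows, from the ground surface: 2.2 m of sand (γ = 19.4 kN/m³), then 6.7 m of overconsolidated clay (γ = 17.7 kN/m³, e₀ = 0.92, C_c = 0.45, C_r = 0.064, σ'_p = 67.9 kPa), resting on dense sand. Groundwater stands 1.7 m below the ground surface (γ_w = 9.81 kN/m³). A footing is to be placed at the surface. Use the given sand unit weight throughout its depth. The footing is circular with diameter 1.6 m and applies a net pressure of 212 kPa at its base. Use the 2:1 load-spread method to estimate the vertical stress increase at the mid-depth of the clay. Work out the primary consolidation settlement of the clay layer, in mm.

S_c ≈ 71.6 mm

Mid-depth of clay below the ground surface: z = 2.2 + 6.7/2 = 5.55 m.
Total vertical stress at mid-clay: σ_v = 19.4×2.2 + 17.7×3.35 = 101.97 kPa.
Pore pressure: u = 9.81×(5.55 − 1.7) = 37.769 kPa.
Initial effective stress: σ'_0 = σ_v − u = 101.97 − 37.769 = 64.201 kPa.
Stress increase at mid-clay by the 2:1 spreading method:
Δσ ≈ qD²/(D+z)² = 212×1.6²/(1.6+5.55)² = 10.616 kPa
Final effective stress: σ'_f = 64.201 + 10.616 = 74.817 kPa.
σ'_f = 74.817 > σ'_p = 67.9 kPa, so the stress path crosses the preconsolidation pressure — recompression up to σ'_p, then virgin compression beyond:
S_c = H/(1+e₀)·[C_r·log₁₀(σ'_p/σ'_0) + C_c·log₁₀(σ'_f/σ'_p)]
    = 6.7/1.92 × [0.064×log₁₀(67.9/64.201) + 0.45×log₁₀(74.817/67.9)]
    = 3.4896 × [0.001557 + 0.018959] = 0.07159 m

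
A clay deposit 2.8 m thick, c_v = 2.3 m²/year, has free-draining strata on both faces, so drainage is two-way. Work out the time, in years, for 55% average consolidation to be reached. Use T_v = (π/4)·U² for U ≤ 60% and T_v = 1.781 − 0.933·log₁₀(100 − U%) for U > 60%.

Drainage path length: H_d = H/2 = 1.4 m (double drainage).
U ≤ 60%: T_v = (π/4)·U² = (π/4)×0.55² = 0.23758.
t = T_v·H_d²/c_v = 0.23758×1.4²/2.3 = 0.2025 years.

t ≈ 0.202 years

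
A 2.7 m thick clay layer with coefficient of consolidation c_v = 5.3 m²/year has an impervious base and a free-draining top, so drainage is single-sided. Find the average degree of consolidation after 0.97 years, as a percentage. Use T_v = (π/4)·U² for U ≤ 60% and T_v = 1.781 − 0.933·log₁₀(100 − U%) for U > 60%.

Drainage path length: H_d = H = 2.7 m (single drainage).
T_v = c_v·t/H_d² = 5.3×0.97/2.7² = 0.70521.
T_v = 0.70521 corresponds to the U > 60% branch:
U = 1 − 10^((1.781 − T_v)/0.933)/100 = 0.8578

U ≈ 85.8 %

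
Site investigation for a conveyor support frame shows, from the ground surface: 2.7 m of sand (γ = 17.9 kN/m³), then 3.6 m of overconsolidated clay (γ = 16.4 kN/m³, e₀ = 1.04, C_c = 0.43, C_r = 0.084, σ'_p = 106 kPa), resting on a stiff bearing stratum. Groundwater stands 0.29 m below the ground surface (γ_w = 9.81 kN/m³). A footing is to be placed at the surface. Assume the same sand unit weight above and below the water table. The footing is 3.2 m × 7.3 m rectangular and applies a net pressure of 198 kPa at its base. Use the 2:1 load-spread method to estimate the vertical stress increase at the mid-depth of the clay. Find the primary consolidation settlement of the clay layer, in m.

Mid-depth of clay below the ground surface: z = 2.7 + 3.6/2 = 4.5 m.
Total vertical stress at mid-clay: σ_v = 17.9×2.7 + 16.4×1.8 = 77.85 kPa.
Pore pressure: u = 9.81×(4.5 − 0.29) = 41.3 kPa.
Initial effective stress: σ'_0 = σ_v − u = 77.85 − 41.3 = 36.55 kPa.
Stress increase at mid-clay by the 2:1 spreading method:
Δσ = qBL/((B+z)(L+z)) = 198×3.2×7.3/((3.2+4.5)(7.3+4.5)) = 50.906 kPa
Final effective stress: σ'_f = 36.55 + 50.906 = 87.456 kPa.
σ'_f = 87.456 ≤ σ'_p = 106 kPa, so the clay remains overconsolidated and only the recompression index applies:
S_c = C_r·H/(1+e₀)·log₁₀(σ'_f/σ'_0) = 0.084×3.6/2.04×log₁₀(87.456/36.55)
    = 0.14823 × 0.3789 = 0.05617 m

S_c ≈ 0.0562 m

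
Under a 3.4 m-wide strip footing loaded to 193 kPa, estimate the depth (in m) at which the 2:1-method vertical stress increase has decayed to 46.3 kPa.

2:1 spreading — at depth z the loaded area has grown by z in each plan dimension:
qB/(B+z) = Δσ_z ⇒ z = qB/Δσ_z − B = 193×3.4/46.3 − 3.4 = 10.77 m

z ≈ 10.8 m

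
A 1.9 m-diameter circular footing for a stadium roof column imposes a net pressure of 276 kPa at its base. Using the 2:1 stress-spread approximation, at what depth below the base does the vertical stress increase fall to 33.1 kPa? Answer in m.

z ≈ 3.59 m

2:1 spreading — at depth z the loaded area has grown by z in each plan dimension:
qD²/(D+z)² = Δσ_z ⇒ z = D(√(q/Δσ_z) − 1) = 1.9×(√(276/33.1) − 1) = 3.586 m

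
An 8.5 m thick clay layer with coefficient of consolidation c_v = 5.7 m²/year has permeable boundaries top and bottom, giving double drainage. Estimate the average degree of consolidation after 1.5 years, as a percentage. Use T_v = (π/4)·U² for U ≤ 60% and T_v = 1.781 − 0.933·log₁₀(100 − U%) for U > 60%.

Drainage path length: H_d = H/2 = 4.25 m (double drainage).
T_v = c_v·t/H_d² = 5.7×1.5/4.25² = 0.47336.
T_v = 0.47336 corresponds to the U > 60% branch:
U = 1 − 10^((1.781 − T_v)/0.933)/100 = 0.7479

U ≈ 74.8 %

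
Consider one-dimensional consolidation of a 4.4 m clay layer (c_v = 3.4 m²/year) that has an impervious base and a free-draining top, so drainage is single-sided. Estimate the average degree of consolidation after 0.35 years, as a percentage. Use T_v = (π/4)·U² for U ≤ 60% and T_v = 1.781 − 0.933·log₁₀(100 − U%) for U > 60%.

Drainage path length: H_d = H = 4.4 m (single drainage).
T_v = c_v·t/H_d² = 3.4×0.35/4.4² = 0.061467.
T_v = 0.061467 corresponds to the U ≤ 60% branch:
U = √(4T_v/π) = 0.2798

U ≈ 28 %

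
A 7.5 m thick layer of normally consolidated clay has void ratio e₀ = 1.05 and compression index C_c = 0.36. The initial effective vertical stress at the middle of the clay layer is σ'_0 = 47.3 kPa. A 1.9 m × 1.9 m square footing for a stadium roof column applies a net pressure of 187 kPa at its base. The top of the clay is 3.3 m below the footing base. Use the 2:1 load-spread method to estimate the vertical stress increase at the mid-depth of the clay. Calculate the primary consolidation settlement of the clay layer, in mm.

Mid-depth of clay below the footing base: z = 3.3 + 7.5/2 = 7.05 m.
Stress increase at mid-clay by the 2:1 spreading method:
Δσ = qBL/((B+z)(L+z)) = 187×1.9×1.9/((1.9+7.05)(1.9+7.05)) = 8.4276 kPa
Final effective stress: σ'_f = σ'_0 + Δσ = 47.3 + 8.4276 = 55.728 kPa.
Normally consolidated clay, so the full stress increment lies on the virgin compression line:
S_c = C_c·H/(1+e₀)·log₁₀(σ'_f/σ'_0) = 0.36×7.5/(1+1.05)×log₁₀(55.728/47.3)
    = 1.3171 × 0.071212 = 0.09379 m

S_c ≈ 93.8 mm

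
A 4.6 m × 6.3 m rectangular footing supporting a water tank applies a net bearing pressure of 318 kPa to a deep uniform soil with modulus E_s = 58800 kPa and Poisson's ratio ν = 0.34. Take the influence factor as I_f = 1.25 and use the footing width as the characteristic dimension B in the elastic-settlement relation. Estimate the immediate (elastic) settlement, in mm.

S_e ≈ 27.5 mm

Immediate (elastic) settlement: S_e = q·B·(1−ν²)/E_s · I_f.
S_e = 318 × 4.6 × (1 − 0.34²) / 58800 × 1.25
    = 318 × 4.6 × 0.8844 / 58800 × 1.25
    = 0.0275 m = 27.5 mm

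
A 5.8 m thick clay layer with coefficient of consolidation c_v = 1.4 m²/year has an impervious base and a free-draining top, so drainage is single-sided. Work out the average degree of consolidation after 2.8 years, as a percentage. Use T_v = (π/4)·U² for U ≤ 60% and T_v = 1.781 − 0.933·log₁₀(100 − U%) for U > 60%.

U ≈ 38.5 %

Drainage path length: H_d = H = 5.8 m (single drainage).
T_v = c_v·t/H_d² = 1.4×2.8/5.8² = 0.11653.
T_v = 0.11653 corresponds to the U ≤ 60% branch:
U = √(4T_v/π) = 0.3852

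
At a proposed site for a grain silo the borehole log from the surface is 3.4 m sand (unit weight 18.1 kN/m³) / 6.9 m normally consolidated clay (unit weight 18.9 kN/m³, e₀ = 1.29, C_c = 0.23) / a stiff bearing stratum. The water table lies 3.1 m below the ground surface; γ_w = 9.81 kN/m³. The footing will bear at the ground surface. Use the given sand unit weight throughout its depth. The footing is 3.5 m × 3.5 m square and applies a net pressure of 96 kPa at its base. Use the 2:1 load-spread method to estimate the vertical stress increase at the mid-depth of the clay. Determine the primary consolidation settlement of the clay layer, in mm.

Mid-depth of clay below the ground surface: z = 3.4 + 6.9/2 = 6.85 m.
Total vertical stress at mid-clay: σ_v = 18.1×3.4 + 18.9×3.45 = 126.75 kPa.
Pore pressure: u = 9.81×(6.85 − 3.1) = 36.788 kPa.
Initial effective stress: σ'_0 = σ_v − u = 126.75 − 36.788 = 89.962 kPa.
Stress increase at mid-clay by the 2:1 spreading method:
Δσ = qBL/((B+z)(L+z)) = 96×3.5×3.5/((3.5+6.85)(3.5+6.85)) = 10.978 kPa
Final effective stress: σ'_f = σ'_0 + Δσ = 89.962 + 10.978 = 100.94 kPa.
Normally consolidated clay, so the full stress increment lies on the virgin compression line:
S_c = C_c·H/(1+e₀)·log₁₀(σ'_f/σ'_0) = 0.23×6.9/(1+1.29)×log₁₀(100.94/89.962)
    = 0.69301 × 0.050004 = 0.03465 m

S_c ≈ 34.7 mm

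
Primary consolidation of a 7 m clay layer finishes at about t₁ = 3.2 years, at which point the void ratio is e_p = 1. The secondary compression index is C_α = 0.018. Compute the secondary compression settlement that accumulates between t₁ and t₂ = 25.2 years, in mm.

Secondary compression: S_s = C_α·H/(1+e_p)·log₁₀(t₂/t₁)
S_s = 0.018×7/(1+1)×log₁₀(25.2/3.2)
    = 0.063 × 0.8963 = 0.05646 m

S_s ≈ 56.5 mm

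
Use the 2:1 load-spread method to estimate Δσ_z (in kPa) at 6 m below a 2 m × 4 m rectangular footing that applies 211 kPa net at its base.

Δσ_z ≈ 21.1 kPa

By the 2:1 method the load spreads at 1 horizontal : 2 vertical, so at depth z the loaded area has grown by z in each plan dimension:
Δσ = qBL/((B+z)(L+z)) = 211×2×4/((2+6)(4+6)) = 21.1 kPa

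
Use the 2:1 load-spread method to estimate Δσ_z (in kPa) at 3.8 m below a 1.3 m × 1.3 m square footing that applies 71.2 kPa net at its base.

Δσ_z ≈ 4.63 kPa

By the 2:1 method the load spreads at 1 horizontal : 2 vertical, so at depth z the loaded area has grown by z in each plan dimension:
Δσ = qBL/((B+z)(L+z)) = 71.2×1.3×1.3/((1.3+3.8)(1.3+3.8)) = 4.6262 kPa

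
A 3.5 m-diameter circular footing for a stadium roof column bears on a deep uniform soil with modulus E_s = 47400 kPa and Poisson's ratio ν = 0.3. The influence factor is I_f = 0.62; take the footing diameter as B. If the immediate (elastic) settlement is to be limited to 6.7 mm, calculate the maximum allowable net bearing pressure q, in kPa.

q ≈ 161 kPa

S_e = q·B·(1−ν²)/E_s · I_f  ⇒  q = S_e·E_s / (B·(1−ν²)·I_f).
q = 0.0067 × 47400 / (3.5 × 0.91 × 0.62) = 160.8 kPa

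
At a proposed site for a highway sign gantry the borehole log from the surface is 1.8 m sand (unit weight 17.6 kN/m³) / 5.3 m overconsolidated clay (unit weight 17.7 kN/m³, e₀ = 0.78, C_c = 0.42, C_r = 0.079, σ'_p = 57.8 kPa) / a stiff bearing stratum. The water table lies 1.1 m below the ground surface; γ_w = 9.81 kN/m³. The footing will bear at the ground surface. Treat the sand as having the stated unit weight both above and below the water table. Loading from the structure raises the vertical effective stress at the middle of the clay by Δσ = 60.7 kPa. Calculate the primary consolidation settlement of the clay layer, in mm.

S_c ≈ 355 mm

Mid-depth of clay below the ground surface: z = 1.8 + 5.3/2 = 4.45 m.
Total vertical stress at mid-clay: σ_v = 17.6×1.8 + 17.7×2.65 = 78.585 kPa.
Pore pressure: u = 9.81×(4.45 − 1.1) = 32.864 kPa.
Initial effective stress: σ'_0 = σ_v − u = 78.585 − 32.864 = 45.721 kPa.
Final effective stress: σ'_f = 45.721 + 60.7 = 106.42 kPa.
σ'_f = 106.42 > σ'_p = 57.8 kPa, so the stress path crosses the preconsolidation pressure — recompression up to σ'_p, then virgin compression beyond:
S_c = H/(1+e₀)·[C_r·log₁₀(σ'_p/σ'_0) + C_c·log₁₀(σ'_f/σ'_p)]
    = 5.3/1.78 × [0.079×log₁₀(57.8/45.721) + 0.42×log₁₀(106.42/57.8)]
    = 2.9775 × [0.0080432 + 0.11134] = 0.3555 m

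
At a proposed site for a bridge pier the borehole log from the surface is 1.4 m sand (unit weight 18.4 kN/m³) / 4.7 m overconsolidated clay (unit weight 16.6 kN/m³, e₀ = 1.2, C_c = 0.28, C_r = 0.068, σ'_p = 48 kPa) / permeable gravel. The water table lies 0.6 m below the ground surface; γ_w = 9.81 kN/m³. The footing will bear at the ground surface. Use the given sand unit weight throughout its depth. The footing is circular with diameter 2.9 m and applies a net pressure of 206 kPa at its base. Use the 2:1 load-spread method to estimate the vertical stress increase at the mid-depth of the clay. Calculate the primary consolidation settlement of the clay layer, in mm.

Mid-depth of clay below the ground surface: z = 1.4 + 4.7/2 = 3.75 m.
Total vertical stress at mid-clay: σ_v = 18.4×1.4 + 16.6×2.35 = 64.77 kPa.
Pore pressure: u = 9.81×(3.75 − 0.6) = 30.902 kPa.
Initial effective stress: σ'_0 = σ_v − u = 64.77 − 30.902 = 33.868 kPa.
Stress increase at mid-clay by the 2:1 spreading method:
Δσ ≈ qD²/(D+z)² = 206×2.9²/(2.9+3.75)² = 39.176 kPa
Final effective stress: σ'_f = 33.868 + 39.176 = 73.044 kPa.
σ'_f = 73.044 > σ'_p = 48 kPa, so the stress path crosses the preconsolidation pressure — recompression up to σ'_p, then virgin compression beyond:
S_c = H/(1+e₀)·[C_r·log₁₀(σ'_p/σ'_0) + C_c·log₁₀(σ'_f/σ'_p)]
    = 4.7/2.2 × [0.068×log₁₀(48/33.868) + 0.28×log₁₀(73.044/48)]
    = 2.1364 × [0.010299 + 0.051056] = 0.1311 m

S_c ≈ 131 mm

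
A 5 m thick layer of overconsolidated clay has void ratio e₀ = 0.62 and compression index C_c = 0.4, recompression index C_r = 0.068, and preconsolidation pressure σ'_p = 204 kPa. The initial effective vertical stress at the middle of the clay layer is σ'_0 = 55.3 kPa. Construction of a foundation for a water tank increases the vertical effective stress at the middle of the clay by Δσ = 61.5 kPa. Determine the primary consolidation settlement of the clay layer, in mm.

Final effective stress: σ'_f = 55.3 + 61.5 = 116.8 kPa.
σ'_f = 116.8 ≤ σ'_p = 204 kPa, so the clay remains overconsolidated and only the recompression index applies:
S_c = C_r·H/(1+e₀)·log₁₀(σ'_f/σ'_0) = 0.068×5/1.62×log₁₀(116.8/55.3)
    = 0.20988 × 0.32472 = 0.06815 m

S_c ≈ 68.2 mm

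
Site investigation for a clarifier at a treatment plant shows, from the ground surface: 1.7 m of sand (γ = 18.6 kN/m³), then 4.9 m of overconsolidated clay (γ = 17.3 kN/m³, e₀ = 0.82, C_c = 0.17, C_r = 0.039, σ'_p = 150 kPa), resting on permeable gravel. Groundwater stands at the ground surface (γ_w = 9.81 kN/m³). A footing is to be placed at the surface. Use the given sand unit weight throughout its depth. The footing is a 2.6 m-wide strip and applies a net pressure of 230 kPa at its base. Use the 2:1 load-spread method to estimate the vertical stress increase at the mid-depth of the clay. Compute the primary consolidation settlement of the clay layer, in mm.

Mid-depth of clay below the ground surface: z = 1.7 + 4.9/2 = 4.15 m.
Total vertical stress at mid-clay: σ_v = 18.6×1.7 + 17.3×2.45 = 74.005 kPa.
Pore pressure: u = 9.81×(4.15 − 0) = 40.712 kPa.
Initial effective stress: σ'_0 = σ_v − u = 74.005 − 40.712 = 33.293 kPa.
Stress increase at mid-clay by the 2:1 spreading method:
Δσ = qB/(B+z) = 230×2.6/(2.6+4.15) = 88.593 kPa
Final effective stress: σ'_f = 33.293 + 88.593 = 121.89 kPa.
σ'_f = 121.89 ≤ σ'_p = 150 kPa, so the clay remains overconsolidated and only the recompression index applies:
S_c = C_r·H/(1+e₀)·log₁₀(σ'_f/σ'_0) = 0.039×4.9/1.82×log₁₀(121.89/33.293)
    = 0.105 × 0.56362 = 0.05918 m

S_c ≈ 59.2 mm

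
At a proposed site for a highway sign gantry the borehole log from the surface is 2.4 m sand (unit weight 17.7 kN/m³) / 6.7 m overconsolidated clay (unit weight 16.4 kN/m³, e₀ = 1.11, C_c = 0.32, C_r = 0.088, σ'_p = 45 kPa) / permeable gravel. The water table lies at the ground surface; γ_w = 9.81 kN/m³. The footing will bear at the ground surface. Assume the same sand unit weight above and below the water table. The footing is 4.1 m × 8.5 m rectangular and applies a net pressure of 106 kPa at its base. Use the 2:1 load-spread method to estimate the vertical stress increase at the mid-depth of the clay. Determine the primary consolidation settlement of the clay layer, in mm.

Mid-depth of clay below the ground surface: z = 2.4 + 6.7/2 = 5.75 m.
Total vertical stress at mid-clay: σ_v = 17.7×2.4 + 16.4×3.35 = 97.42 kPa.
Pore pressure: u = 9.81×(5.75 − 0) = 56.408 kPa.
Initial effective stress: σ'_0 = σ_v − u = 97.42 − 56.408 = 41.012 kPa.
Stress increase at mid-clay by the 2:1 spreading method:
Δσ = qBL/((B+z)(L+z)) = 106×4.1×8.5/((4.1+5.75)(8.5+5.75)) = 26.318 kPa
Final effective stress: σ'_f = 41.012 + 26.318 = 67.33 kPa.
σ'_f = 67.33 > σ'_p = 45 kPa, so the stress path crosses the preconsolidation pressure — recompression up to σ'_p, then virgin compression beyond:
S_c = H/(1+e₀)·[C_r·log₁₀(σ'_p/σ'_0) + C_c·log₁₀(σ'_f/σ'_p)]
    = 6.7/2.11 × [0.088×log₁₀(45/41.012) + 0.32×log₁₀(67.33/45)]
    = 3.1754 × [0.0035465 + 0.055999] = 0.1891 m

S_c ≈ 189 mm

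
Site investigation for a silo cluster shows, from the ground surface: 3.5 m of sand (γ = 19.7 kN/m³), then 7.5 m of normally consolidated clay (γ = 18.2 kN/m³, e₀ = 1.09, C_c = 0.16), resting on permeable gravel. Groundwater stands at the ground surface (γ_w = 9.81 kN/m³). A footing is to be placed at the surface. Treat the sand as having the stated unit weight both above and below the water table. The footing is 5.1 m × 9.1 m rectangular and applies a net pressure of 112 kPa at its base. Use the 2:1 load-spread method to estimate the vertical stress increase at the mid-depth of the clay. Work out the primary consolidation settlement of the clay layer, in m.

Mid-depth of clay below the ground surface: z = 3.5 + 7.5/2 = 7.25 m.
Total vertical stress at mid-clay: σ_v = 19.7×3.5 + 18.2×3.75 = 137.2 kPa.
Pore pressure: u = 9.81×(7.25 − 0) = 71.123 kPa.
Initial effective stress: σ'_0 = σ_v − u = 137.2 − 71.123 = 66.077 kPa.
Stress increase at mid-clay by the 2:1 spreading method:
Δσ = qBL/((B+z)(L+z)) = 112×5.1×9.1/((5.1+7.25)(9.1+7.25)) = 25.742 kPa
Final effective stress: σ'_f = σ'_0 + Δσ = 66.077 + 25.742 = 91.819 kPa.
Normally consolidated clay, so the full stress increment lies on the virgin compression line:
S_c = C_c·H/(1+e₀)·log₁₀(σ'_f/σ'_0) = 0.16×7.5/(1+1.09)×log₁₀(91.819/66.077)
    = 0.57416 × 0.14288 = 0.08204 m

S_c ≈ 0.082 m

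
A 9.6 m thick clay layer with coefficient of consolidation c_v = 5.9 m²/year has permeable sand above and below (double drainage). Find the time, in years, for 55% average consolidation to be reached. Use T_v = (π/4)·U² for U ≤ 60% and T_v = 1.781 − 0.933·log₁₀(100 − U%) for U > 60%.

Drainage path length: H_d = H/2 = 4.8 m (double drainage).
U ≤ 60%: T_v = (π/4)·U² = (π/4)×0.55² = 0.23758.
t = T_v·H_d²/c_v = 0.23758×4.8²/5.9 = 0.9278 years.

t ≈ 0.928 years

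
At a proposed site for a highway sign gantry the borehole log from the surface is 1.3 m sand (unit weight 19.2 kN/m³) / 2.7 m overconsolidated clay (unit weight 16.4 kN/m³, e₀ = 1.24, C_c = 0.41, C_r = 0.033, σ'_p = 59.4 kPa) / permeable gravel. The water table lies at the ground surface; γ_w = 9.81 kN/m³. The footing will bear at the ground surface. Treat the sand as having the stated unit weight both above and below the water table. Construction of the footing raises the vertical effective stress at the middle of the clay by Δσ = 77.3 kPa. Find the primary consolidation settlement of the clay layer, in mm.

S_c ≈ 126 mm

Mid-depth of clay below the ground surface: z = 1.3 + 2.7/2 = 2.65 m.
Total vertical stress at mid-clay: σ_v = 19.2×1.3 + 16.4×1.35 = 47.1 kPa.
Pore pressure: u = 9.81×(2.65 − 0) = 25.997 kPa.
Initial effective stress: σ'_0 = σ_v − u = 47.1 − 25.997 = 21.103 kPa.
Final effective stress: σ'_f = 21.103 + 77.3 = 98.403 kPa.
σ'_f = 98.403 > σ'_p = 59.4 kPa, so the stress path crosses the preconsolidation pressure — recompression up to σ'_p, then virgin compression beyond:
S_c = H/(1+e₀)·[C_r·log₁₀(σ'_p/σ'_0) + C_c·log₁₀(σ'_f/σ'_p)]
    = 2.7/2.24 × [0.033×log₁₀(59.4/21.103) + 0.41×log₁₀(98.403/59.4)]
    = 1.2054 × [0.014832 + 0.089881] = 0.1262 m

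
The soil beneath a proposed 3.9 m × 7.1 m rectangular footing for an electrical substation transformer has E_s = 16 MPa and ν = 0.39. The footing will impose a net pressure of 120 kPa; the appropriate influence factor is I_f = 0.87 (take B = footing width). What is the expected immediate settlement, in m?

Immediate (elastic) settlement: S_e = q·B·(1−ν²)/E_s · I_f.
E_s = 16 MPa = 16000 kPa.
S_e = 120 × 3.9 × (1 − 0.39²) / 16000 × 0.87
    = 120 × 3.9 × 0.8479 / 16000 × 0.87
    = 0.02158 m

S_e ≈ 0.0216 m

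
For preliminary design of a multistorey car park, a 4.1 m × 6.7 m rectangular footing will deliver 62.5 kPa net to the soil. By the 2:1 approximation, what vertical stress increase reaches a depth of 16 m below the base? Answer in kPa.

Δσ_z ≈ 3.76 kPa

By the 2:1 method the load spreads at 1 horizontal : 2 vertical, so at depth z the loaded area has grown by z in each plan dimension:
Δσ = qBL/((B+z)(L+z)) = 62.5×4.1×6.7/((4.1+16)(6.7+16)) = 3.7628 kPa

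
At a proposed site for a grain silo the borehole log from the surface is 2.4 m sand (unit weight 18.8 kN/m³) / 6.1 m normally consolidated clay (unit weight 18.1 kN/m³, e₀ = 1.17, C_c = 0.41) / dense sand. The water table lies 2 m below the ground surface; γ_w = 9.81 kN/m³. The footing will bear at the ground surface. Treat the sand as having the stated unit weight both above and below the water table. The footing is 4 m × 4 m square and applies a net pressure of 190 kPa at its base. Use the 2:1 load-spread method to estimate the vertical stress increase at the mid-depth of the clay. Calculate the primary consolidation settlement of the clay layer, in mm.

Mid-depth of clay below the ground surface: z = 2.4 + 6.1/2 = 5.45 m.
Total vertical stress at mid-clay: σ_v = 18.8×2.4 + 18.1×3.05 = 100.32 kPa.
Pore pressure: u = 9.81×(5.45 − 2) = 33.845 kPa.
Initial effective stress: σ'_0 = σ_v − u = 100.32 − 33.845 = 66.475 kPa.
Stress increase at mid-clay by the 2:1 spreading method:
Δσ = qBL/((B+z)(L+z)) = 190×4×4/((4+5.45)(4+5.45)) = 34.042 kPa
Final effective stress: σ'_f = σ'_0 + Δσ = 66.475 + 34.042 = 100.52 kPa.
Normally consolidated clay, so the full stress increment lies on the virgin compression line:
S_c = C_c·H/(1+e₀)·log₁₀(σ'_f/σ'_0) = 0.41×6.1/(1+1.17)×log₁₀(100.52/66.475)
    = 1.1525 × 0.17959 = 0.207 m

S_c ≈ 207 mm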